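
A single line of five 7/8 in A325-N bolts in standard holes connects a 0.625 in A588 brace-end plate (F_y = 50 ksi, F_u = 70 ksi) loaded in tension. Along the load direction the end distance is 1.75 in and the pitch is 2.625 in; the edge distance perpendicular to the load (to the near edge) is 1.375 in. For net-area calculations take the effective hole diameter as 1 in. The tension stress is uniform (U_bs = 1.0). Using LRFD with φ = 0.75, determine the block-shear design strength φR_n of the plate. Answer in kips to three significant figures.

181 kips

Shear plane L_v = 1.75 + 4·2.625 = 12.25 in; A_gv = 12.25 × 0.625 = 7.656 in².
A_nv = (12.25 − 4.5·1) × 0.625 = 4.844 in².
A_nt = (1.375 − 0.5·1) × 0.625 = 0.5469 in².
0.6 F_u A_nv = 203.4 kips; 0.6 F_y A_gv = 229.7 kips → shear rupture governs the shear term.
R_n = 203.4 + 1.0 × 70 × 0.5469 = 241.7 kips.
Design strength φR_n = 0.75 × 241.7 = 181 kips.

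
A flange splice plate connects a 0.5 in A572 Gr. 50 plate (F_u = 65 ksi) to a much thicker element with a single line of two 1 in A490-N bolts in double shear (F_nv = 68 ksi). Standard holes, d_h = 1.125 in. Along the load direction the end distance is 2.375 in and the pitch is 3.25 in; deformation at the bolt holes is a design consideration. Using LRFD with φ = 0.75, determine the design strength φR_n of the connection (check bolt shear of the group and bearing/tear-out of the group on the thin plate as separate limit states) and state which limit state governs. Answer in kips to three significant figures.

Bolt shear: A_b = π·1²/4 = 0.7854 in²; R_n = 68 × 0.7854 × 2 × 2 = 213.6 kips → 0.75 × 213.6 = 160 kips.
Bearing (1.2 l_c t F_u ≤ 2.4 d t F_u): upper limit = 2.4·1·0.5·65 = 78 kips.
  Edge l_c = 2.375 − 1.125/2 = 1.812 → r_n = 70.69 kips; interior l_c = 3.25 − 1.125 = 2.125 → r_n = 78 kips.
  R_n,bearing = 1·70.69 + 1·78 = 148.7 kips → 0.75 × 148.7 = 112 kips.
Bearing governs: 112 kips.

112 kips (bearing governs)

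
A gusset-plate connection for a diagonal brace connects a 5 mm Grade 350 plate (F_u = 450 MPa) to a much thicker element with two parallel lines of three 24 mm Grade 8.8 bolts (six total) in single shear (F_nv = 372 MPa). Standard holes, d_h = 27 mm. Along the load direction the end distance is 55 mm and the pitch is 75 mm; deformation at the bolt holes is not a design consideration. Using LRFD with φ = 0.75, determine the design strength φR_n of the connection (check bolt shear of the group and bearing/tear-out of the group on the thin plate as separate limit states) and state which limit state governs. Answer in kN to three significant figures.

696 kN (bearing governs)

Bolt shear: A_b = π·24²/4 = 452.4 mm²; R_n = 372 × 452.4 × 6 × 1 / 1000 = 1010 kN → 0.75 × 1010 = 757 kN.
Bearing (1.5 l_c t F_u ≤ 3.0 d t F_u): upper limit = 3.0·24·5·450 / 1000 = 162 kN.
  Edge l_c = 55 − 27/2 = 41.5 → r_n = 140.1 kN; interior l_c = 75 − 27 = 48 → r_n = 162 kN.
  R_n,bearing = 2·140.1 + 4·162 = 928.1 kN → 0.75 × 928.1 = 696 kN.
Bearing governs: 696 kN.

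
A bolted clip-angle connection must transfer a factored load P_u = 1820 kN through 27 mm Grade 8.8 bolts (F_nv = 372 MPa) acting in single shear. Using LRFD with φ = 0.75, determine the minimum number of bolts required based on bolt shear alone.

A_b = π·27²/4 = 572.6 mm².
Per-bolt design strength φR_n = 0.75 × 372 × 572.6 × 1 / 1000 = 159.7 kN.
n ≥ 1820 / 159.7 = 11.39 → use 12 bolts.

12 bolts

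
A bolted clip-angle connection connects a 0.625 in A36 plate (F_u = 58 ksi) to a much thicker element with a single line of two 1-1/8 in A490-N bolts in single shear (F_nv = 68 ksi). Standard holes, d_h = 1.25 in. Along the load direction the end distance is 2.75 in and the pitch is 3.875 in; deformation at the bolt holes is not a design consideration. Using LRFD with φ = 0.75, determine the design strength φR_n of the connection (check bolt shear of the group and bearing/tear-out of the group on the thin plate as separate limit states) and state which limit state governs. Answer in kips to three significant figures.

Bolt shear: A_b = π·1.125²/4 = 0.994 in²; R_n = 68 × 0.994 × 2 × 1 = 135.2 kips → 0.75 × 135.2 = 101 kips.
Bearing (1.5 l_c t F_u ≤ 3.0 d t F_u): upper limit = 3.0·1.125·0.625·58 = 122.3 kips.
  Edge l_c = 2.75 − 1.25/2 = 2.125 → r_n = 115.5 kips; interior l_c = 3.875 − 1.25 = 2.625 → r_n = 122.3 kips.
  R_n,bearing = 1·115.5 + 1·122.3 = 237.9 kips → 0.75 × 237.9 = 178 kips.
Bolt shear governs: 101 kips.

101 kips (bolt shear governs)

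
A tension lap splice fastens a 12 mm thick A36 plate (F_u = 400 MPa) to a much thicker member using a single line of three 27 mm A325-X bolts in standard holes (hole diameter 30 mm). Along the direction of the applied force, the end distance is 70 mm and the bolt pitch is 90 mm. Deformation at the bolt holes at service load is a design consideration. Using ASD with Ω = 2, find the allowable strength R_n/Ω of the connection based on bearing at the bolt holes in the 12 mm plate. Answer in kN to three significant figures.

467 kN

Per bolt r_n = 1.2 l_c t F_u ≤ 2.4 d t F_u; upper limit = 2.4 × 27 × 12 × 400 / 1000 = 311 kN.
Edge bolt: l_c = 70 − 30/2 = 55 mm → 1.2 × 55 × 12 × 400 / 1000 = 316.8 → r_n = 311 kN.
Interior bolts: l_c = 90 − 30 = 60 mm → 1.2 × 60 × 12 × 400 / 1000 = 345.6 → r_n = 311 kN.
R_n = 1 × 311 + 2 × 311 = 933.1 kN.
Allowable strength R_n/Ω = 933.1 / 2 = 467 kN.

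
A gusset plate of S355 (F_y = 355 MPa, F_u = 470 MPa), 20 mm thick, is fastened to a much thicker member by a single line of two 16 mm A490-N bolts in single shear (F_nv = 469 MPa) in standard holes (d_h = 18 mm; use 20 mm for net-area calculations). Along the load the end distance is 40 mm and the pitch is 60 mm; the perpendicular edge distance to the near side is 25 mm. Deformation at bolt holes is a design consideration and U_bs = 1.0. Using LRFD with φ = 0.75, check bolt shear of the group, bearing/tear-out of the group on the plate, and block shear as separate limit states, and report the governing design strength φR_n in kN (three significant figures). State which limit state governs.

Bolt shear: A_b = π·16²/4 = 201.1 mm²; R_n = 469 × 201.1 × 2 × 1 / 1000 = 188.6 kN → 0.75 × 188.6 = 141 kN.
Bearing: edge l_c = 31, r_n = 349.7 kN; interior l_c = 42, r_n = 361 kN; R_n = 349.7 + 1·361 = 710.6 kN → 533 kN.
Block shear: A_gv = 2000, A_nv = 1400, A_nt = 300 mm²; R_n = min(0.6F_uA_nv, 0.6F_yA_gv) + U_bs·F_u·A_nt = 535.8 kN → 402 kN.
Bolt shear governs: 141 kN.

141 kN (bolt shear governs)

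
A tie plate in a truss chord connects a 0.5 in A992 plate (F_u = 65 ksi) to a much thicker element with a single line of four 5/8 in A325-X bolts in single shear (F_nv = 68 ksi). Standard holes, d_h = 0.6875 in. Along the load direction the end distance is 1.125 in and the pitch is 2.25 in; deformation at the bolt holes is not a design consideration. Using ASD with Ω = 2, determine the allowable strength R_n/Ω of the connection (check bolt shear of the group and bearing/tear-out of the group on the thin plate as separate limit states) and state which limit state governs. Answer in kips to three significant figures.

41.7 kips (bolt shear governs)

Bolt shear: A_b = π·0.625²/4 = 0.3068 in²; R_n = 68 × 0.3068 × 4 × 1 = 83.45 kips → 83.45 / 2 = 41.7 kips.
Bearing (1.5 l_c t F_u ≤ 3.0 d t F_u): upper limit = 3.0·0.625·0.5·65 = 60.94 kips.
  Edge l_c = 1.125 − 0.6875/2 = 0.7812 → r_n = 38.09 kips; interior l_c = 2.25 − 0.6875 = 1.562 → r_n = 60.94 kips.
  R_n,bearing = 1·38.09 + 3·60.94 = 220.9 kips → 220.9 / 2 = 110 kips.
Bolt shear governs: 41.7 kips.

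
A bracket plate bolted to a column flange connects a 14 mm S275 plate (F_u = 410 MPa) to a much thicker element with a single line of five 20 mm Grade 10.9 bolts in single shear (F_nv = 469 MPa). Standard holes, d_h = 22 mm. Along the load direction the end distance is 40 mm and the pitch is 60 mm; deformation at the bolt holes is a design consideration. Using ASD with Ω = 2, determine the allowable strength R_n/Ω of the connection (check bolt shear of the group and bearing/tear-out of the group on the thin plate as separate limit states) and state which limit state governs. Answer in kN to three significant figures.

Bolt shear: A_b = π·20²/4 = 314.2 mm²; R_n = 469 × 314.2 × 5 × 1 / 1000 = 736.7 kN → 736.7 / 2 = 368 kN.
Bearing (1.2 l_c t F_u ≤ 2.4 d t F_u): upper limit = 2.4·20·14·410 / 1000 = 275.5 kN.
  Edge l_c = 40 − 22/2 = 29 → r_n = 199.8 kN; interior l_c = 60 − 22 = 38 → r_n = 261.7 kN.
  R_n,bearing = 1·199.8 + 4·261.7 = 1247 kN → 1247 / 2 = 623 kN.
Bolt shear governs: 368 kN.

368 kN (bolt shear governs)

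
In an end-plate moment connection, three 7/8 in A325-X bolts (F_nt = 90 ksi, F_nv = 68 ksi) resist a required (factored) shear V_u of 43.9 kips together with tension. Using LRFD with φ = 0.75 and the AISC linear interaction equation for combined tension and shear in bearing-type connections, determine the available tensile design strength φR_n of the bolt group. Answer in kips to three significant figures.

A_b = π·0.875²/4 = 0.6013 in²; f_rv = 43.9 / (3 × 0.6013) = 24.34 ksi.
F'_nt = 1.3 F_nt − (F_nt / φF_nv) f_rv = 1.3·90 − (90/(0.75·68))·24.34 = 74.06 ksi, capped at F_nt → F'_nt = 74.06 ksi.
R_n = F'_nt · A_b · n = 74.06 × 0.6013 × 3 = 133.6 kips.
Design strength φR_n = 0.75 × 133.6 = 100 kips.

100 kips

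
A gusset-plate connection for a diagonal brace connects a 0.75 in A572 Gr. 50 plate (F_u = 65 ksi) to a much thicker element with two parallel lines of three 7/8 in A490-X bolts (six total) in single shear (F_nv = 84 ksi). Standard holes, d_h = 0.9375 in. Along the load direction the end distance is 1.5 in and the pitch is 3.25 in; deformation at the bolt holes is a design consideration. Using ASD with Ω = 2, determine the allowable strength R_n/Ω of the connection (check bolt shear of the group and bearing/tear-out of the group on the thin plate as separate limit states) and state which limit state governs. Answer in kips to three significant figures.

152 kips (bolt shear governs)

Bolt shear: A_b = π·0.875²/4 = 0.6013 in²; R_n = 84 × 0.6013 × 6 × 1 = 303.1 kips → 303.1 / 2 = 152 kips.
Bearing (1.2 l_c t F_u ≤ 2.4 d t F_u): upper limit = 2.4·0.875·0.75·65 = 102.4 kips.
  Edge l_c = 1.5 − 0.9375/2 = 1.031 → r_n = 60.33 kips; interior l_c = 3.25 − 0.9375 = 2.312 → r_n = 102.4 kips.
  R_n,bearing = 2·60.33 + 4·102.4 = 530.2 kips → 530.2 / 2 = 265 kips.
Bolt shear governs: 152 kips.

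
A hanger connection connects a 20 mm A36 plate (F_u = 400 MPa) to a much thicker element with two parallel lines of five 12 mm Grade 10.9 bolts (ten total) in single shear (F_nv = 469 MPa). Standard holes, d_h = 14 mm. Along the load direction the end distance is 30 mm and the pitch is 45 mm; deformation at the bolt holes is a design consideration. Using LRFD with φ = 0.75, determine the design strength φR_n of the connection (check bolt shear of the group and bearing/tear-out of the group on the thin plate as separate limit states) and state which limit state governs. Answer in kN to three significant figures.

398 kN (bolt shear governs)

Bolt shear: A_b = π·12²/4 = 113.1 mm²; R_n = 469 × 113.1 × 10 × 1 / 1000 = 530.4 kN → 0.75 × 530.4 = 398 kN.
Bearing (1.2 l_c t F_u ≤ 2.4 d t F_u): upper limit = 2.4·12·20·400 / 1000 = 230.4 kN.
  Edge l_c = 30 − 14/2 = 23 → r_n = 220.8 kN; interior l_c = 45 − 14 = 31 → r_n = 230.4 kN.
  R_n,bearing = 2·220.8 + 8·230.4 = 2285 kN → 0.75 × 2285 = 1710 kN.
Bolt shear governs: 398 kN.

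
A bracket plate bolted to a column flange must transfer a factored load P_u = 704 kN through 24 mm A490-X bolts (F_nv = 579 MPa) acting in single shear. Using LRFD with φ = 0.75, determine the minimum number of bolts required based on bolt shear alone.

4 bolts

A_b = π·24²/4 = 452.4 mm².
Per-bolt design strength φR_n = 0.75 × 579 × 452.4 × 1 / 1000 = 196.5 kN.
n ≥ 704 / 196.5 = 3.584 → use 4 bolts.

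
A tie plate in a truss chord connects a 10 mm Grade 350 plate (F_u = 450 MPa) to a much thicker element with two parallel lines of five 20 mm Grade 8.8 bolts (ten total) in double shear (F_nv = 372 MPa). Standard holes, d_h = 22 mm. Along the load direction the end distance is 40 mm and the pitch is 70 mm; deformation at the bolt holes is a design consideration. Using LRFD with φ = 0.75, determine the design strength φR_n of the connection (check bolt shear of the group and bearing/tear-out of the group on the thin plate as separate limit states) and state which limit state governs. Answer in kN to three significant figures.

1530 kN (bearing governs)

Bolt shear: A_b = π·20²/4 = 314.2 mm²; R_n = 372 × 314.2 × 10 × 2 / 1000 = 2337 kN → 0.75 × 2337 = 1750 kN.
Bearing (1.2 l_c t F_u ≤ 2.4 d t F_u): upper limit = 2.4·20·10·450 / 1000 = 216 kN.
  Edge l_c = 40 − 22/2 = 29 → r_n = 156.6 kN; interior l_c = 70 − 22 = 48 → r_n = 216 kN.
  R_n,bearing = 2·156.6 + 8·216 = 2041 kN → 0.75 × 2041 = 1530 kN.
Bearing governs: 1530 kN.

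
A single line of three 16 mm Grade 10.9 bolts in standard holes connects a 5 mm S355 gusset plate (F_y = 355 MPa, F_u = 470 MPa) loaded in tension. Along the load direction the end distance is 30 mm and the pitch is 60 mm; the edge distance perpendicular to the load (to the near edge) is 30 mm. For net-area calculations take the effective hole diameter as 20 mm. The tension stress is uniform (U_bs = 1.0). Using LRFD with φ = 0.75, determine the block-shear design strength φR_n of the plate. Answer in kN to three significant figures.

141 kN

Shear plane L_v = 30 + 2·60 = 150 mm; A_gv = 150 × 5 = 750 mm².
A_nv = (150 − 2.5·20) × 5 = 500 mm².
A_nt = (30 − 0.5·20) × 5 = 100 mm².
0.6 F_u A_nv = 141 kN; 0.6 F_y A_gv = 159.8 kN → shear rupture governs the shear term.
R_n = 141 + 1.0 × 470 × 100 / 1000 = 188 kN.
Design strength φR_n = 0.75 × 188 = 141 kN.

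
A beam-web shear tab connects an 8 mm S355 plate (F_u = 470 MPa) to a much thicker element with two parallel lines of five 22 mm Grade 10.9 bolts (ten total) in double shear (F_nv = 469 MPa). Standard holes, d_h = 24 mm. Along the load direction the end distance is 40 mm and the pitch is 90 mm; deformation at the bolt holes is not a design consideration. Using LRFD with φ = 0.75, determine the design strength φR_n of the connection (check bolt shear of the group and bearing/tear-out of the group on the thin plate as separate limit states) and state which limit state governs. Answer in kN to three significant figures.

1730 kN (bearing governs)

Bolt shear: A_b = π·22²/4 = 380.1 mm²; R_n = 469 × 380.1 × 10 × 2 / 1000 = 3566 kN → 0.75 × 3566 = 2670 kN.
Bearing (1.5 l_c t F_u ≤ 3.0 d t F_u): upper limit = 3.0·22·8·470 / 1000 = 248.2 kN.
  Edge l_c = 40 − 24/2 = 28 → r_n = 157.9 kN; interior l_c = 90 − 24 = 66 → r_n = 248.2 kN.
  R_n,bearing = 2·157.9 + 8·248.2 = 2301 kN → 0.75 × 2301 = 1730 kN.
Bearing governs: 1730 kN.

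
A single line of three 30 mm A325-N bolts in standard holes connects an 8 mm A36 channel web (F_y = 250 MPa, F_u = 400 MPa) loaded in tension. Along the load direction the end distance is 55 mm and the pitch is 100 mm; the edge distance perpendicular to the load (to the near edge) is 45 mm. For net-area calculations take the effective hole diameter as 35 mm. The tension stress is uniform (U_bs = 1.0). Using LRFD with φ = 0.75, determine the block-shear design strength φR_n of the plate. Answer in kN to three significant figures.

296 kN

Shear plane L_v = 55 + 2·100 = 255 mm; A_gv = 255 × 8 = 2040 mm².
A_nv = (255 − 2.5·35) × 8 = 1340 mm².
A_nt = (45 − 0.5·35) × 8 = 220 mm².
0.6 F_u A_nv = 321.6 kN; 0.6 F_y A_gv = 306 kN → shear yielding governs the shear term.
R_n = 306 + 1.0 × 400 × 220 / 1000 = 394 kN.
Design strength φR_n = 0.75 × 394 = 296 kN.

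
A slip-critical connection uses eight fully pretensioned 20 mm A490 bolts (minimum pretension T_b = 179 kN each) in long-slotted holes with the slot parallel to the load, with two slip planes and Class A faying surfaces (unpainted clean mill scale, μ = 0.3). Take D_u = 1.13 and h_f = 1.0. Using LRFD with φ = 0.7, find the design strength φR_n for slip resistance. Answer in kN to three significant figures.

680 kN

R_n = μ · D_u · h_f · T_b · n_s · n_b = 0.3 × 1.13 × 1.0 × 179 × 2 × 8 = 970.9 kN.
Design strength φR_n = 0.7 × 970.9 = 680 kN.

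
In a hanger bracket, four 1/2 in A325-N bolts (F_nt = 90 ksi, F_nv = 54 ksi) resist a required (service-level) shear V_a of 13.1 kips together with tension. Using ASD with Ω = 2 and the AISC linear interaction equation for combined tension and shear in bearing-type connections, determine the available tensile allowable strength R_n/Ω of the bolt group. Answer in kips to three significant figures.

24.1 kips

A_b = π·0.5²/4 = 0.1963 in²; f_rv = 13.1 / (4 × 0.1963) = 16.68 ksi.
F'_nt = 1.3 F_nt − (Ω F_nt / F_nv) f_rv = 1.3·90 − (2·90/54)·16.68 = 61.4 ksi, capped at F_nt → F'_nt = 61.4 ksi.
R_n = F'_nt · A_b · n = 61.4 × 0.1963 × 4 = 48.22 kips.
Allowable strength R_n/Ω = 48.22 / 2 = 24.1 kips.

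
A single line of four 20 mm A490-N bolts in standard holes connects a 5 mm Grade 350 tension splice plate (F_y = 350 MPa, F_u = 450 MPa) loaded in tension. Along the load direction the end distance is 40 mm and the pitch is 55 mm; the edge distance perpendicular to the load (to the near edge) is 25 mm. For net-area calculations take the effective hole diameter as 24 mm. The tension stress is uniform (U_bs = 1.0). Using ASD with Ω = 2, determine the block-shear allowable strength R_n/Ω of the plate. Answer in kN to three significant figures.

Shear plane L_v = 40 + 3·55 = 205 mm; A_gv = 205 × 5 = 1025 mm².
A_nv = (205 − 3.5·24) × 5 = 605 mm².
A_nt = (25 − 0.5·24) × 5 = 65 mm².
0.6 F_u A_nv = 163.3 kN; 0.6 F_y A_gv = 215.2 kN → shear rupture governs the shear term.
R_n = 163.3 + 1.0 × 450 × 65 / 1000 = 192.6 kN.
Allowable strength R_n/Ω = 192.6 / 2 = 96.3 kN.

96.3 kN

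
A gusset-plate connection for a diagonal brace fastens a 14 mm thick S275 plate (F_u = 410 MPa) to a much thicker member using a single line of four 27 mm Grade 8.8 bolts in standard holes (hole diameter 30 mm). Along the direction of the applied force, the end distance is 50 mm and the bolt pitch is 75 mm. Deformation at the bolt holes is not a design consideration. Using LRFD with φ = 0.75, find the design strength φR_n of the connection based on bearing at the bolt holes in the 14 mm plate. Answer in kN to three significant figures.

Per bolt r_n = 1.5 l_c t F_u ≤ 3.0 d t F_u; upper limit = 3.0 × 27 × 14 × 410 / 1000 = 464.9 kN.
Edge bolt: l_c = 50 − 30/2 = 35 mm → 1.5 × 35 × 14 × 410 / 1000 = 301.4 → r_n = 301.4 kN.
Interior bolts: l_c = 75 − 30 = 45 mm → 1.5 × 45 × 14 × 410 / 1000 = 387.4 → r_n = 387.4 kN.
R_n = 1 × 301.4 + 3 × 387.4 = 1464 kN.
Design strength φR_n = 0.75 × 1464 = 1100 kN.

1100 kN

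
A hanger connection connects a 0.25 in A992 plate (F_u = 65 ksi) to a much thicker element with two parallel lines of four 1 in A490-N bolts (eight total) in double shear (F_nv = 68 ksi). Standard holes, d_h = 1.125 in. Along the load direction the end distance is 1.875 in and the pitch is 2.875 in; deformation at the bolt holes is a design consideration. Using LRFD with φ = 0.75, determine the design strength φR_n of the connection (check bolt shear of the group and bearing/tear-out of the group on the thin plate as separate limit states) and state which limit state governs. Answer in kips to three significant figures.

192 kips (bearing governs)

Bolt shear: A_b = π·1²/4 = 0.7854 in²; R_n = 68 × 0.7854 × 8 × 2 = 854.5 kips → 0.75 × 854.5 = 641 kips.
Bearing (1.2 l_c t F_u ≤ 2.4 d t F_u): upper limit = 2.4·1·0.25·65 = 39 kips.
  Edge l_c = 1.875 − 1.125/2 = 1.312 → r_n = 25.59 kips; interior l_c = 2.875 − 1.125 = 1.75 → r_n = 34.12 kips.
  R_n,bearing = 2·25.59 + 6·34.12 = 255.9 kips → 0.75 × 255.9 = 192 kips.
Bearing governs: 192 kips.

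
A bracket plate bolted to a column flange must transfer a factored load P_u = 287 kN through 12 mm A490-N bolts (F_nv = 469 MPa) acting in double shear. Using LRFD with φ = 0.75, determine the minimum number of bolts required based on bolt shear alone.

A_b = π·12²/4 = 113.1 mm².
Per-bolt design strength φR_n = 0.75 × 469 × 113.1 × 2 / 1000 = 79.56 kN.
n ≥ 287 / 79.56 = 3.607 → use 4 bolts.

4 bolts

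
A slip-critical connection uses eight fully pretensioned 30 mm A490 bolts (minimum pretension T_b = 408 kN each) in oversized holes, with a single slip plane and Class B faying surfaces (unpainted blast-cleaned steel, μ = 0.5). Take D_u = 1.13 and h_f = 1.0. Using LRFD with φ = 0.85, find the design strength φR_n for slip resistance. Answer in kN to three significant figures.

R_n = μ · D_u · h_f · T_b · n_s · n_b = 0.5 × 1.13 × 1.0 × 408 × 1 × 8 = 1844 kN.
Design strength φR_n = 0.85 × 1844 = 1570 kN.

1570 kN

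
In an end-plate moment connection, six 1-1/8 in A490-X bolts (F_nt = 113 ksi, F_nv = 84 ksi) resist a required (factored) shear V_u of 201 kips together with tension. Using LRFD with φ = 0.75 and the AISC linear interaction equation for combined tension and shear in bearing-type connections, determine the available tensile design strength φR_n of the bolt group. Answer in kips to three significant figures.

A_b = π·1.125²/4 = 0.994 in²; f_rv = 201 / (6 × 0.994) = 33.7 ksi.
F'_nt = 1.3 F_nt − (F_nt / φF_nv) f_rv = 1.3·113 − (113/(0.75·84))·33.7 = 86.45 ksi, capped at F_nt → F'_nt = 86.45 ksi.
R_n = F'_nt · A_b · n = 86.45 × 0.994 × 6 = 515.6 kips.
Design strength φR_n = 0.75 × 515.6 = 387 kips.

387 kips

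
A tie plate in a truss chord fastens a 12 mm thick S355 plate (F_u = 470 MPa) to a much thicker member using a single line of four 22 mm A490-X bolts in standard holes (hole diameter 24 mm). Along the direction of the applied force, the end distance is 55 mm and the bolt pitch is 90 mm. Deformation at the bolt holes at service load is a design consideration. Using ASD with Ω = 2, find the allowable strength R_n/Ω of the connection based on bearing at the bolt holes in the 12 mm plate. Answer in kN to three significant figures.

592 kN

Per bolt r_n = 1.2 l_c t F_u ≤ 2.4 d t F_u; upper limit = 2.4 × 22 × 12 × 470 / 1000 = 297.8 kN.
Edge bolt: l_c = 55 − 24/2 = 43 mm → 1.2 × 43 × 12 × 470 / 1000 = 291 → r_n = 291 kN.
Interior bolts: l_c = 90 − 24 = 66 mm → 1.2 × 66 × 12 × 470 / 1000 = 446.7 → r_n = 297.8 kN.
R_n = 1 × 291 + 3 × 297.8 = 1184 kN.
Allowable strength R_n/Ω = 1184 / 2 = 592 kN.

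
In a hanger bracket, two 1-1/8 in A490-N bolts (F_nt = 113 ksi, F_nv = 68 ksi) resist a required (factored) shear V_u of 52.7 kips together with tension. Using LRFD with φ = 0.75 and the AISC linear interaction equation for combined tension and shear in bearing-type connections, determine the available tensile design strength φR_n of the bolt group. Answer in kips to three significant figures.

A_b = π·1.125²/4 = 0.994 in²; f_rv = 52.7 / (2 × 0.994) = 26.51 ksi.
F'_nt = 1.3 F_nt − (F_nt / φF_nv) f_rv = 1.3·113 − (113/(0.75·68))·26.51 = 88.17 ksi, capped at F_nt → F'_nt = 88.17 ksi.
R_n = F'_nt · A_b · n = 88.17 × 0.994 × 2 = 175.3 kips.
Design strength φR_n = 0.75 × 175.3 = 131 kips.

131 kips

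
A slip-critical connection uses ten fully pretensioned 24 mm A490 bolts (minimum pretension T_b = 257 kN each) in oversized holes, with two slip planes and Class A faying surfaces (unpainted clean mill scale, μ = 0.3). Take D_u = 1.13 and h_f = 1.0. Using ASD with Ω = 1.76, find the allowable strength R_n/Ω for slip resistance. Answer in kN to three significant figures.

R_n = μ · D_u · h_f · T_b · n_s · n_b = 0.3 × 1.13 × 1.0 × 257 × 2 × 10 = 1742 kN.
Allowable strength R_n/Ω = 1742 / 1.76 = 990 kN.

990 kN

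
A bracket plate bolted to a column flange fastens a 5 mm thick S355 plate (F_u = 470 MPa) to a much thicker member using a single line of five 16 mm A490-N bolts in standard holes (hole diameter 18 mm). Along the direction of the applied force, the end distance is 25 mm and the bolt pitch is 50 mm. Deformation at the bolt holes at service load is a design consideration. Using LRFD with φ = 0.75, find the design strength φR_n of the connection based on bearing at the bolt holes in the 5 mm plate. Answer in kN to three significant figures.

305 kN

Per bolt r_n = 1.2 l_c t F_u ≤ 2.4 d t F_u; upper limit = 2.4 × 16 × 5 × 470 / 1000 = 90.24 kN.
Edge bolt: l_c = 25 − 18/2 = 16 mm → 1.2 × 16 × 5 × 470 / 1000 = 45.12 → r_n = 45.12 kN.
Interior bolts: l_c = 50 − 18 = 32 mm → 1.2 × 32 × 5 × 470 / 1000 = 90.24 → r_n = 90.24 kN.
R_n = 1 × 45.12 + 4 × 90.24 = 406.1 kN.
Design strength φR_n = 0.75 × 406.1 = 305 kN.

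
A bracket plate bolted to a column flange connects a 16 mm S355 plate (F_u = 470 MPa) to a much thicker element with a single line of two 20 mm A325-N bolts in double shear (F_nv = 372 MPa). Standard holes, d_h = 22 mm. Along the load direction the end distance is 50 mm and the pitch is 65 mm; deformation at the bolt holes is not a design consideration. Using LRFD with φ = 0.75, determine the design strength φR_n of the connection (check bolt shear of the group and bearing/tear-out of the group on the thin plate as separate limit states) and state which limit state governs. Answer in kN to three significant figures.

351 kN (bolt shear governs)

Bolt shear: A_b = π·20²/4 = 314.2 mm²; R_n = 372 × 314.2 × 2 × 2 / 1000 = 467.5 kN → 0.75 × 467.5 = 351 kN.
Bearing (1.5 l_c t F_u ≤ 3.0 d t F_u): upper limit = 3.0·20·16·470 / 1000 = 451.2 kN.
  Edge l_c = 50 − 22/2 = 39 → r_n = 439.9 kN; interior l_c = 65 − 22 = 43 → r_n = 451.2 kN.
  R_n,bearing = 1·439.9 + 1·451.2 = 891.1 kN → 0.75 × 891.1 = 668 kN.
Bolt shear governs: 351 kN.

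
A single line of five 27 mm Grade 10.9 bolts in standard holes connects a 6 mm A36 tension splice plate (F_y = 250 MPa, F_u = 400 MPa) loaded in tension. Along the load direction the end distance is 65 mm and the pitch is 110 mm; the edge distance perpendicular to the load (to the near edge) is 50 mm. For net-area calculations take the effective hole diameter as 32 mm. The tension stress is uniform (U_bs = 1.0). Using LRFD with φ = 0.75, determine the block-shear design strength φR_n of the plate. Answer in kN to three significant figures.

402 kN

Shear plane L_v = 65 + 4·110 = 505 mm; A_gv = 505 × 6 = 3030 mm².
A_nv = (505 − 4.5·32) × 6 = 2166 mm².
A_nt = (50 − 0.5·32) × 6 = 204 mm².
0.6 F_u A_nv = 519.8 kN; 0.6 F_y A_gv = 454.5 kN → shear yielding governs the shear term.
R_n = 454.5 + 1.0 × 400 × 204 / 1000 = 536.1 kN.
Design strength φR_n = 0.75 × 536.1 = 402 kN.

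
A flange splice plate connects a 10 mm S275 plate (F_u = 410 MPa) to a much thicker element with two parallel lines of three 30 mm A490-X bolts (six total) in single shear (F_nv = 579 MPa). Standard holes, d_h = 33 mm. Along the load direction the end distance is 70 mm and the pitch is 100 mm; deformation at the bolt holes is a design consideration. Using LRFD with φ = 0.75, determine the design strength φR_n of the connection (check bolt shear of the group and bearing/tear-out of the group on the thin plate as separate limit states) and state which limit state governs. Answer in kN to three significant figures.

1280 kN (bearing governs)

Bolt shear: A_b = π·30²/4 = 706.9 mm²; R_n = 579 × 706.9 × 6 × 1 / 1000 = 2456 kN → 0.75 × 2456 = 1840 kN.
Bearing (1.2 l_c t F_u ≤ 2.4 d t F_u): upper limit = 2.4·30·10·410 / 1000 = 295.2 kN.
  Edge l_c = 70 − 33/2 = 53.5 → r_n = 263.2 kN; interior l_c = 100 − 33 = 67 → r_n = 295.2 kN.
  R_n,bearing = 2·263.2 + 4·295.2 = 1707 kN → 0.75 × 1707 = 1280 kN.
Bearing governs: 1280 kN.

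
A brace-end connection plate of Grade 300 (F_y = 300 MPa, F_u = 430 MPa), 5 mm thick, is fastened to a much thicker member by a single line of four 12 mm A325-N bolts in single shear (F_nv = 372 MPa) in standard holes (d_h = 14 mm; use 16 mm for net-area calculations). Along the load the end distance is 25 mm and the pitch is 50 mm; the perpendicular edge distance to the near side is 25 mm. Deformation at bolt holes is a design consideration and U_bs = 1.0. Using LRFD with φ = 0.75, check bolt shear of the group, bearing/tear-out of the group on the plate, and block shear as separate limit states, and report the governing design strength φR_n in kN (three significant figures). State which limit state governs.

Bolt shear: A_b = π·12²/4 = 113.1 mm²; R_n = 372 × 113.1 × 4 × 1 / 1000 = 168.3 kN → 0.75 × 168.3 = 126 kN.
Bearing: edge l_c = 18, r_n = 46.44 kN; interior l_c = 36, r_n = 61.92 kN; R_n = 46.44 + 3·61.92 = 232.2 kN → 174 kN.
Block shear: A_gv = 875, A_nv = 595, A_nt = 85 mm²; R_n = min(0.6F_uA_nv, 0.6F_yA_gv) + U_bs·F_u·A_nt = 190.1 kN → 143 kN.
Bolt shear governs: 126 kN.

126 kN (bolt shear governs)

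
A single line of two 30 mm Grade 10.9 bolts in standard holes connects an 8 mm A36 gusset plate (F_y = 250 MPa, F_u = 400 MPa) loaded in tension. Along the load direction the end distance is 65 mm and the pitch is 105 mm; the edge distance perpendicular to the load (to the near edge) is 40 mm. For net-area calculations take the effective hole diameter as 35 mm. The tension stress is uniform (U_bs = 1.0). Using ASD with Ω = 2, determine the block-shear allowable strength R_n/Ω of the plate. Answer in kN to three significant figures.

138 kN

Shear plane L_v = 65 + 1·105 = 170 mm; A_gv = 170 × 8 = 1360 mm².
A_nv = (170 − 1.5·35) × 8 = 940 mm².
A_nt = (40 − 0.5·35) × 8 = 180 mm².
0.6 F_u A_nv = 225.6 kN; 0.6 F_y A_gv = 204 kN → shear yielding governs the shear term.
R_n = 204 + 1.0 × 400 × 180 / 1000 = 276 kN.
Allowable strength R_n/Ω = 276 / 2 = 138 kN.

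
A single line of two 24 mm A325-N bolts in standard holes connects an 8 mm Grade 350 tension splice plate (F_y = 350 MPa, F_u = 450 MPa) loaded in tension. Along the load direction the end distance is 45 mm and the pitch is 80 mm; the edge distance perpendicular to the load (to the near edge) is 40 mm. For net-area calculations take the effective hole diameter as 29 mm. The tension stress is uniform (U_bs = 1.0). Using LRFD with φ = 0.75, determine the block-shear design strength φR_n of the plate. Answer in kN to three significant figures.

Shear plane L_v = 45 + 1·80 = 125 mm; A_gv = 125 × 8 = 1000 mm².
A_nv = (125 − 1.5·29) × 8 = 652 mm².
A_nt = (40 − 0.5·29) × 8 = 204 mm².
0.6 F_u A_nv = 176 kN; 0.6 F_y A_gv = 210 kN → shear rupture governs the shear term.
R_n = 176 + 1.0 × 450 × 204 / 1000 = 267.8 kN.
Design strength φR_n = 0.75 × 267.8 = 201 kN.

201 kN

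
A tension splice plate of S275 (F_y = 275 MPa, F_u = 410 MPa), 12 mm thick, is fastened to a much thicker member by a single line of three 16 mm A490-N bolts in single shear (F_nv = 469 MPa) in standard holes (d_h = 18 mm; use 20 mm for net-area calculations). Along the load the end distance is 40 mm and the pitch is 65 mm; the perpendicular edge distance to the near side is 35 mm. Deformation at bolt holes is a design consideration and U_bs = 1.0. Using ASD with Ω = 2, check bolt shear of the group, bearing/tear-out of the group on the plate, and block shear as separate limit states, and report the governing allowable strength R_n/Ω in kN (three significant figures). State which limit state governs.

141 kN (bolt shear governs)

Bolt shear: A_b = π·16²/4 = 201.1 mm²; R_n = 469 × 201.1 × 3 × 1 / 1000 = 282.9 kN → 282.9 / 2 = 141 kN.
Bearing: edge l_c = 31, r_n = 183 kN; interior l_c = 47, r_n = 188.9 kN; R_n = 183 + 2·188.9 = 560.9 kN → 280 kN.
Block shear: A_gv = 2040, A_nv = 1440, A_nt = 300 mm²; R_n = min(0.6F_uA_nv, 0.6F_yA_gv) + U_bs·F_u·A_nt = 459.6 kN → 230 kN.
Bolt shear governs: 141 kN.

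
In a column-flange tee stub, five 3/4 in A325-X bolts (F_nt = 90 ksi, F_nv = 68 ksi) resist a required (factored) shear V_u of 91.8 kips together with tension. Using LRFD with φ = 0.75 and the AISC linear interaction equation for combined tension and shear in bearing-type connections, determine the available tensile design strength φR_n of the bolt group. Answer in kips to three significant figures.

72.3 kips

A_b = π·0.75²/4 = 0.4418 in²; f_rv = 91.8 / (5 × 0.4418) = 41.56 ksi.
F'_nt = 1.3 F_nt − (F_nt / φF_nv) f_rv = 1.3·90 − (90/(0.75·68))·41.56 = 43.66 ksi, capped at F_nt → F'_nt = 43.66 ksi.
R_n = F'_nt · A_b · n = 43.66 × 0.4418 × 5 = 96.45 kips.
Design strength φR_n = 0.75 × 96.45 = 72.3 kips.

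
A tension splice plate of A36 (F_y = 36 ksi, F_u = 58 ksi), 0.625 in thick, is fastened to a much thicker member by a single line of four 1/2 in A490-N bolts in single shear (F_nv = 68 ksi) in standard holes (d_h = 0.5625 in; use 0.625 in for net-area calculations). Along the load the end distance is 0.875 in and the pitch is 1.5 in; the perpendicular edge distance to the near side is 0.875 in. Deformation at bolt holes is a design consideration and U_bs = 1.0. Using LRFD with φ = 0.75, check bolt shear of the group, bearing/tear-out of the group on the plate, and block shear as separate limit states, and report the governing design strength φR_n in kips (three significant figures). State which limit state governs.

40.1 kips (bolt shear governs)

Bolt shear: A_b = π·0.5²/4 = 0.1963 in²; R_n = 68 × 0.1963 × 4 × 1 = 53.41 kips → 0.75 × 53.41 = 40.1 kips.
Bearing: edge l_c = 0.5938, r_n = 25.83 kips; interior l_c = 0.9375, r_n = 40.78 kips; R_n = 25.83 + 3·40.78 = 148.2 kips → 111 kips.
Block shear: A_gv = 3.359, A_nv = 1.992, A_nt = 0.3516 in²; R_n = min(0.6F_uA_nv, 0.6F_yA_gv) + U_bs·F_u·A_nt = 89.72 kips → 67.3 kips.
Bolt shear governs: 40.1 kips.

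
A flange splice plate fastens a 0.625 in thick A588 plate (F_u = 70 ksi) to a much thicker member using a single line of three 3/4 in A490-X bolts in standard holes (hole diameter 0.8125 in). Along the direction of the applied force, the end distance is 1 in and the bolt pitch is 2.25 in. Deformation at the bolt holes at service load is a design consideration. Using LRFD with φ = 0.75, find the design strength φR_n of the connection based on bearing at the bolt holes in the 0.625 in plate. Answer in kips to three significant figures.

Per bolt r_n = 1.2 l_c t F_u ≤ 2.4 d t F_u; upper limit = 2.4 × 0.75 × 0.625 × 70 = 78.75 kips.
Edge bolt: l_c = 1 − 0.8125/2 = 0.5938 in → 1.2 × 0.5938 × 0.625 × 70 = 31.17 → r_n = 31.17 kips.
Interior bolts: l_c = 2.25 − 0.8125 = 1.438 in → 1.2 × 1.438 × 0.625 × 70 = 75.47 → r_n = 75.47 kips.
R_n = 1 × 31.17 + 2 × 75.47 = 182.1 kips.
Design strength φR_n = 0.75 × 182.1 = 137 kips.

137 kips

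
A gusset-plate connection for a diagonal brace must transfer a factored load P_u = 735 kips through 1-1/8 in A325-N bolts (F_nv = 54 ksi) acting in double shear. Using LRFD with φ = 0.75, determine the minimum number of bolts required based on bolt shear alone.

A_b = π·1.125²/4 = 0.994 in².
Per-bolt design strength φR_n = 0.75 × 54 × 0.994 × 2 = 80.52 kips.
n ≥ 735 / 80.52 = 9.129 → use 10 bolts.

10 bolts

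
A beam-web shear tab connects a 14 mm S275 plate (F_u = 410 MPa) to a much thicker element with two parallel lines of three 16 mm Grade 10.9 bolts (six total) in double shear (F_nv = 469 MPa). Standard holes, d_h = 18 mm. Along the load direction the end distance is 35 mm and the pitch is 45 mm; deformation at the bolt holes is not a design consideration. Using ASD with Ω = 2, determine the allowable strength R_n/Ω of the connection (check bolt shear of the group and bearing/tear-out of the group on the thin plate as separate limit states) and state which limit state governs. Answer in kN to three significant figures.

Bolt shear: A_b = π·16²/4 = 201.1 mm²; R_n = 469 × 201.1 × 6 × 2 / 1000 = 1132 kN → 1132 / 2 = 566 kN.
Bearing (1.5 l_c t F_u ≤ 3.0 d t F_u): upper limit = 3.0·16·14·410 / 1000 = 275.5 kN.
  Edge l_c = 35 − 18/2 = 26 → r_n = 223.9 kN; interior l_c = 45 − 18 = 27 → r_n = 232.5 kN.
  R_n,bearing = 2·223.9 + 4·232.5 = 1378 kN → 1378 / 2 = 689 kN.
Bolt shear governs: 566 kN.

566 kN (bolt shear governs)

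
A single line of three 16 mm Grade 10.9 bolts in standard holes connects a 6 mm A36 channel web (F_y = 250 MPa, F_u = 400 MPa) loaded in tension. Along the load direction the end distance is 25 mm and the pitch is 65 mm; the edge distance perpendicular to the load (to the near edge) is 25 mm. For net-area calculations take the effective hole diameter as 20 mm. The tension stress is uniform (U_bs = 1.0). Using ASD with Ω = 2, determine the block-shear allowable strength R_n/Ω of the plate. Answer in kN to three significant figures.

87.8 kN

Shear plane L_v = 25 + 2·65 = 155 mm; A_gv = 155 × 6 = 930 mm².
A_nv = (155 − 2.5·20) × 6 = 630 mm².
A_nt = (25 − 0.5·20) × 6 = 90 mm².
0.6 F_u A_nv = 151.2 kN; 0.6 F_y A_gv = 139.5 kN → shear yielding governs the shear term.
R_n = 139.5 + 1.0 × 400 × 90 / 1000 = 175.5 kN.
Allowable strength R_n/Ω = 175.5 / 2 = 87.8 kN.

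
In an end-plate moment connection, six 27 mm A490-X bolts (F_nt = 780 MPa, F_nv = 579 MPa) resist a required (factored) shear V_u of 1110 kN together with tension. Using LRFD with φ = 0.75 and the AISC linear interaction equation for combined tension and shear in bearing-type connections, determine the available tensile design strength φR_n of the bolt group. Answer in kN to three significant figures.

A_b = π·27²/4 = 572.6 mm²; f_rv = 1110 × 1000 / (6 × 572.6) = 323.1 MPa.
F'_nt = 1.3 F_nt − (F_nt / φF_nv) f_rv = 1.3·780 − (780/(0.75·579))·323.1 = 433.6 MPa, capped at F_nt → F'_nt = 433.6 MPa.
R_n = F'_nt · A_b · n = 433.6 × 572.6 × 6 / 1000 = 1490 kN.
Design strength φR_n = 0.75 × 1490 = 1120 kN.

1120 kN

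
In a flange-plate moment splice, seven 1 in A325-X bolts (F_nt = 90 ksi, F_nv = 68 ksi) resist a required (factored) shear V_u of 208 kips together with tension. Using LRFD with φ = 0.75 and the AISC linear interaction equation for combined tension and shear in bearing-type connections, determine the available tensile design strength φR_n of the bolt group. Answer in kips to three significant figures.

A_b = π·1²/4 = 0.7854 in²; f_rv = 208 / (7 × 0.7854) = 37.83 ksi.
F'_nt = 1.3 F_nt − (F_nt / φF_nv) f_rv = 1.3·90 − (90/(0.75·68))·37.83 = 50.24 ksi, capped at F_nt → F'_nt = 50.24 ksi.
R_n = F'_nt · A_b · n = 50.24 × 0.7854 × 7 = 276.2 kips.
Design strength φR_n = 0.75 × 276.2 = 207 kips.

207 kips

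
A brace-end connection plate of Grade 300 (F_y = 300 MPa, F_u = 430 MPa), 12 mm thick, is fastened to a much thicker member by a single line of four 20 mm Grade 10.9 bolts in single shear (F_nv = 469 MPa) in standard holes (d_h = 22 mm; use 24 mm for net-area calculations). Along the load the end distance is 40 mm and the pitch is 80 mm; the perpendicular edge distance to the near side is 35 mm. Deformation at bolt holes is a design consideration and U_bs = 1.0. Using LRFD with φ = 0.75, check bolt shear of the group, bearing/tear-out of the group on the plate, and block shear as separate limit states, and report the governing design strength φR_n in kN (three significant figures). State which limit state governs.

442 kN (bolt shear governs)

Bolt shear: A_b = π·20²/4 = 314.2 mm²; R_n = 469 × 314.2 × 4 × 1 / 1000 = 589.4 kN → 0.75 × 589.4 = 442 kN.
Bearing: edge l_c = 29, r_n = 179.6 kN; interior l_c = 58, r_n = 247.7 kN; R_n = 179.6 + 3·247.7 = 922.6 kN → 692 kN.
Block shear: A_gv = 3360, A_nv = 2352, A_nt = 276 mm²; R_n = min(0.6F_uA_nv, 0.6F_yA_gv) + U_bs·F_u·A_nt = 723.5 kN → 543 kN.
Bolt shear governs: 442 kN.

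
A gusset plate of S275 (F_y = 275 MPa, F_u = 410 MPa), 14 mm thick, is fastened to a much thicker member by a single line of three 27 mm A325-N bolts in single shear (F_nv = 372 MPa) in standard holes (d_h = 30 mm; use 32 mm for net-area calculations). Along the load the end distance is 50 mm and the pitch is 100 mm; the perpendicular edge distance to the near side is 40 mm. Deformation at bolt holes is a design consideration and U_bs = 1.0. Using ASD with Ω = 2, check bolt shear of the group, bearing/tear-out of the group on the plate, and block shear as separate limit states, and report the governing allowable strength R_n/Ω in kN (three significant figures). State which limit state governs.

Bolt shear: A_b = π·27²/4 = 572.6 mm²; R_n = 372 × 572.6 × 3 × 1 / 1000 = 639 kN → 639 / 2 = 319 kN.
Bearing: edge l_c = 35, r_n = 241.1 kN; interior l_c = 70, r_n = 372 kN; R_n = 241.1 + 2·372 = 985 kN → 492 kN.
Block shear: A_gv = 3500, A_nv = 2380, A_nt = 336 mm²; R_n = min(0.6F_uA_nv, 0.6F_yA_gv) + U_bs·F_u·A_nt = 715.3 kN → 358 kN.
Bolt shear governs: 319 kN.

319 kN (bolt shear governs)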